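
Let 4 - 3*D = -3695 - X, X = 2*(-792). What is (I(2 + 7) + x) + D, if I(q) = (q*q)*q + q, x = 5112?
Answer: 6555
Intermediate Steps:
X = -1584
I(q) = q + q³ (I(q) = q²*q + q = q³ + q = q + q³)
D = 705 (D = 4/3 - (-3695 - 1*(-1584))/3 = 4/3 - (-3695 + 1584)/3 = 4/3 - ⅓*(-2111) = 4/3 + 2111/3 = 705)
(I(2 + 7) + x) + D = (((2 + 7) + (2 + 7)³) + 5112) + 705 = ((9 + 9³) + 5112) + 705 = ((9 + 729) + 5112) + 705 = (738 + 5112) + 705 = 5850 + 705 = 6555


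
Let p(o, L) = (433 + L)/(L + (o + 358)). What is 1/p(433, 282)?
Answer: 1073/715 ≈ 1.5007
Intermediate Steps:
p(o, L) = (433 + L)/(358 + L + o) (p(o, L) = (433 + L)/(L + (358 + o)) = (433 + L)/(358 + L + o))
1/p(433, 282) = 1/((433 + 282)/(358 + 282 + 433)) = 1/(715/1073) = 1073/715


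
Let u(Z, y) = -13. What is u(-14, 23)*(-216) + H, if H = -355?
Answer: 2453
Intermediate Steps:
u(-14, 23)*(-216) + H = -13*(-216) - 355 = 2808 - 355 = 2453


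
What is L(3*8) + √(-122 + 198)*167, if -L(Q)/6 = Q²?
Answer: -3456 + 334*√19 ≈ -2000.1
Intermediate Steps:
L(Q) = -6*Q²
L(3*8) + √(-122 + 198)*167 = -6*(3*8)² + √(-122 + 198)*167 = -6*24² + √76*167 = -6*576 + (2*√19)*167 = -3456 + 334*√19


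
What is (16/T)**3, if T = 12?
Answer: 64/27 ≈ 2.3704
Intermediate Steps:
(16/T)**3 = (16/12)**3 = (16*(1/12))**3 = (4/3)**3 = 64/27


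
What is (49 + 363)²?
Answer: 169744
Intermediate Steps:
(49 + 363)² = 412² = 169744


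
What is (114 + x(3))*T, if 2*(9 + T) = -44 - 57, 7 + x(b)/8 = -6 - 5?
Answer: 1785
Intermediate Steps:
x(b) = -144 (x(b) = -56 + 8*(-6 - 5) = -56 + 8*(-11) = -56 - 88 = -144)
T = -119/2 (T = -9 + (-44 - 57)/2 = -9 + (1/2)*(-101) = -9 - 101/2 = -119/2 ≈ -59.500)
(114 + x(3))*T = (114 - 144)*(-119/2) = -30*(-119/2) = 1785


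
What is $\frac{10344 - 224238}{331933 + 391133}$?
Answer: $- \frac{35649}{120511} \approx -0.29582$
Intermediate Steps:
$\frac{10344 - 224238}{331933 + 391133} = - \frac{213894}{723066} = \left(-213894\right) \frac{1}{723066} = - \frac{35649}{120511}$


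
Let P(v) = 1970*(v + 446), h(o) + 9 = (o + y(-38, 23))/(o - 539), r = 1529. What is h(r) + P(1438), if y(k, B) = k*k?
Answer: 1224786421/330 ≈ 3.7115e+6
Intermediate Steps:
y(k, B) = k²
h(o) = -9 + (1444 + o)/(-539 + o) (h(o) = -9 + (o + (-38)²)/(o - 539) = -9 + (o + 1444)/(-539 + o) = -9 + (1444 + o)/(-539 + o))
P(v) = 878620 + 1970*v (P(v) = 1970*(446 + v) = 878620 + 1970*v)
h(r) + P(1438) = (6295 - 8*1529)/(-539 + 1529) + (878620 + 1970*1438) = (6295 - 12232)/990 + (878620 + 2832860) = (1/990)*(-5937) + 3711480 = -1979/330 + 3711480 = 1224786421/330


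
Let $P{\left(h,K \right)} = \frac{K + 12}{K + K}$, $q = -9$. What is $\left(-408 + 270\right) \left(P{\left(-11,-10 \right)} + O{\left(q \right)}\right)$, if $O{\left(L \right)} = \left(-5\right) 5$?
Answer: $\frac{17319}{5} \approx 3463.8$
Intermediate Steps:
$P{\left(h,K \right)} = \frac{12 + K}{2 K}$
$O{\left(L \right)} = -25$
$\left(-408 + 270\right) \left(P{\left(-11,-10 \right)} + O{\left(q \right)}\right) = \left(-408 + 270\right) \left(\frac{12 - 10}{2 \left(-10\right)} - 25\right) = - 138 \left(\frac{1}{2} \left(- \frac{1}{10}\right) 2 - 25\right) = - 138 \left(- \frac{1}{10} - 25\right) = \left(-138\right) \left(- \frac{251}{10}\right) = \frac{17319}{5}$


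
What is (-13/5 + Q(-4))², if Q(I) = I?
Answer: 1089/25 ≈ 43.560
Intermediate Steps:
(-13/5 + Q(-4))² = (-13/5 - 4)² = (-33/5)² = 1089/25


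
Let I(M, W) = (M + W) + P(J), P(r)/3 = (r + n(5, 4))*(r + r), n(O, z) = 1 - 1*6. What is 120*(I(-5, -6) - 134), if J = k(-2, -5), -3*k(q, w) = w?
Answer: -21400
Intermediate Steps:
k(q, w) = -w/3
n(O, z) = -5 (n(O, z) = 1 - 6 = -5)
J = 5/3 (J = -1/3*(-5) = 5/3 ≈ 1.6667)
P(r) = 6*r*(-5 + r) (P(r) = 3*((r - 5)*(r + r)) = 3*((-5 + r)*(2*r)) = 3*(2*r*(-5 + r)) = 6*r*(-5 + r))
I(M, W) = -100/3 + M + W (I(M, W) = (M + W) + 6*(5/3)*(-5 + 5/3) = (M + W) + 6*(5/3)*(-10/3) = (M + W) - 100/3 = -100/3 + M + W)
120*(I(-5, -6) - 134) = 120*((-100/3 - 5 - 6) - 134) = 120*(-133/3 - 134) = 120*(-535/3) = -21400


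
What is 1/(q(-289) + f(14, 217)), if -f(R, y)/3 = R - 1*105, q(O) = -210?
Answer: 1/63 ≈ 0.015873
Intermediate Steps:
f(R, y) = 315 - 3*R (f(R, y) = -3*(R - 1*105) = -3*(R - 105) = -3*(-105 + R) = 315 - 3*R)
1/(q(-289) + f(14, 217)) = 1/(-210 + (315 - 3*14)) = 1/(-210 + (315 - 42)) = 1/(-210 + 273) = 1/63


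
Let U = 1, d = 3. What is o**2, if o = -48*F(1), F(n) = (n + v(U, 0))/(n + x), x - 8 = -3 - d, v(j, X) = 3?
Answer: 4096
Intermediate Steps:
x = 2 (x = 8 + (-3 - 1*3) = 8 + (-3 - 3) = 8 - 6 = 2)
F(n) = (3 + n)/(2 + n) (F(n) = (n + 3)/(n + 2) = (3 + n)/(2 + n))
o = -64 (o = -48*(3 + 1)/(2 + 1) = -48*4/3 = -64)
o**2 = (-64)**2 = 4096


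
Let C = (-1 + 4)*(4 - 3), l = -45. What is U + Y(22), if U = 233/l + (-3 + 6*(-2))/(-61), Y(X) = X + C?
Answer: 55087/2745 ≈ 20.068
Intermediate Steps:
C = 3 (C = 3*1 = 3)
Y(X) = 3 + X (Y(X) = X + 3 = 3 + X)
U = -13538/2745 (U = 233/(-45) + (-3 + 6*(-2))/(-61) = 233*(-1/45) + (-3 - 12)*(-1/61) = -233/45 - 15*(-1/61) = -233/45 + 15/61 = -13538/2745 ≈ -4.9319)
U + Y(22) = -13538/2745 + (3 + 22) = -13538/2745 + 25 = 55087/2745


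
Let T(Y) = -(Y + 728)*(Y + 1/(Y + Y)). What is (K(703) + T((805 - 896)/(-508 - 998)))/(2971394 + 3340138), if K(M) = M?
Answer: -12169131343/14314781791152 ≈ -0.00085011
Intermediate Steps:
T(Y) = -(728 + Y)*(Y + 1/(2*Y))
(K(703) + T((805 - 896)/(-508 - 998)))/(2971394 + 3340138) = (703 + (-1/2 - ((805 - 896)/(-508 - 998))**2 - 728*(805 - 896)/(-508 - 998) - 364*(-508 - 998)/(805 - 896)))/(2971394 + 3340138) = (703 + (-1/2 - (-91/(-1506))**2 - (-66248)/(-1506) - 364/((-91/(-1506)))))/6311532 = (703 + (-1/2 - (-91*(-1/1506))**2 - (-66248)*(-1)/1506 - 364/((-91*(-1/1506)))))*(1/6311532) = (703 + (-1/2 - (91/1506)**2 - 728*91/1506 - 364/91/1506))*(1/6311532) = (703 + (-1/2 - 1*8281/2268036 - 33124/753 - 364*1506/91))*(1/6311532) = (703 + (-1/2 - 8281/2268036 - 33124/753 - 6024))*(1/6311532) = (703 - 13763560651/2268036)*(1/6311532) = -12169131343/2268036*1/6311532 = -12169131343/14314781791152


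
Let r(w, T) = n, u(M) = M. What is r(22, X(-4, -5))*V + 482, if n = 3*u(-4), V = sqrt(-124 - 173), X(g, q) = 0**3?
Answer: 482 - 36*I*sqrt(33) ≈ 482.0 - 206.8*I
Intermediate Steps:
X(g, q) = 0
V = 3*I*sqrt(33) (V = sqrt(-297) = 3*I*sqrt(33) ≈ 17.234*I)
n = -12 (n = 3*(-4) = -12)
r(w, T) = -12
r(22, X(-4, -5))*V + 482 = -36*I*sqrt(33) + 482 = 482 - 36*I*sqrt(33)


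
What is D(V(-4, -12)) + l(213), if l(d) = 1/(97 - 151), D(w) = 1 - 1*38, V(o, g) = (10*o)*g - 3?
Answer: -1999/54 ≈ -37.018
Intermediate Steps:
V(o, g) = -3 + 10*g*o (V(o, g) = 10*g*o - 3 = -3 + 10*g*o)
D(w) = -37 (D(w) = 1 - 38 = -37)
l(d) = -1/54 (l(d) = 1/(-54) = -1/54)
D(V(-4, -12)) + l(213) = -37 - 1/54 = -1999/54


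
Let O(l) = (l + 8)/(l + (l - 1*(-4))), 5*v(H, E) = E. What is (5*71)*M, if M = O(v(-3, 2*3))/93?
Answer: 8165/1488 ≈ 5.4872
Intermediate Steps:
v(H, E) = E/5
O(l) = (8 + l)/(4 + 2*l) (O(l) = (8 + l)/(l + (l + 4)) = (8 + l)/(l + (4 + l)) = (8 + l)/(4 + 2*l))
M = 23/1488 (M = ((8 + (2*3)/5)/(2*(2 + (2*3)/5)))/93 = ((8 + (⅕)*6)/(2*(2 + (⅕)*6)))*(1/93) = ((8 + 6/5)/(2*(2 + 6/5)))*(1/93) = ((½)*(46/5)/(16/5))*(1/93) = ((½)*(5/16)*(46/5))*(1/93) = (23/16)*(1/93) = 23/1488 ≈ 0.015457)
(5*71)*M = (5*71)*(23/1488) = 355*(23/1488) = 8165/1488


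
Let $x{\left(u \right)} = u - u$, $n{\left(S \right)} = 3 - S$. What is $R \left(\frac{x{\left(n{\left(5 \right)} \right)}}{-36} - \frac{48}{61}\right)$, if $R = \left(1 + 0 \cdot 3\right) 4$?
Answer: $- \frac{192}{61} \approx -3.1475$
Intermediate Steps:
$x{\left(u \right)} = 0$
$R = 4$ ($R = \left(1 + 0\right) 4 = 1 \cdot 4 = 4$)
$R \left(\frac{x{\left(n{\left(5 \right)} \right)}}{-36} - \frac{48}{61}\right) = 4 \left(\frac{0}{-36} - \frac{48}{61}\right) = 4 \left(0 \left(- \frac{1}{36}\right) - \frac{48}{61}\right) = 4 \left(0 - \frac{48}{61}\right) = 4 \left(- \frac{48}{61}\right) = - \frac{192}{61}$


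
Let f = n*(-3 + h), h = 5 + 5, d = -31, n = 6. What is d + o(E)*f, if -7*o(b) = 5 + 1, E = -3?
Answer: -67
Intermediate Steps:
o(b) = -6/7 (o(b) = -(5 + 1)/7 = -1/7*6 = -6/7)
h = 10
f = 42 (f = 6*(-3 + 10) = 6*7 = 42)
d + o(E)*f = -31 - 6/7*42 = -31 - 36 = -67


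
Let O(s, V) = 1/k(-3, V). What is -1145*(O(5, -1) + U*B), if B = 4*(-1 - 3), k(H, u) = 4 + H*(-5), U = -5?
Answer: -1741545/19 ≈ -91660.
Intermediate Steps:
k(H, u) = 4 - 5*H
O(s, V) = 1/19 (O(s, V) = 1/(4 - 5*(-3)) = 1/(4 + 15) = 1/19)
B = -16 (B = 4*(-4) = -16)
-1145*(O(5, -1) + U*B) = -1145*(1/19 - 5*(-16)) = -1145*(1/19 + 80) = -1145*1521/19 = -1741545/19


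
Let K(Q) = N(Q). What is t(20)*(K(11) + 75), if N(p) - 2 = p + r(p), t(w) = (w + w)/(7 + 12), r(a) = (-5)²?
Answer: 4520/19 ≈ 237.89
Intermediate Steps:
r(a) = 25
t(w) = 2*w/19 (t(w) = (2*w)/19 = (2*w)*(1/19) = 2*w/19)
N(p) = 27 + p (N(p) = 2 + (p + 25) = 2 + (25 + p) = 27 + p)
K(Q) = 27 + Q
t(20)*(K(11) + 75) = ((2/19)*20)*((27 + 11) + 75) = 40*(38 + 75)/19 = (40/19)*113 = 4520/19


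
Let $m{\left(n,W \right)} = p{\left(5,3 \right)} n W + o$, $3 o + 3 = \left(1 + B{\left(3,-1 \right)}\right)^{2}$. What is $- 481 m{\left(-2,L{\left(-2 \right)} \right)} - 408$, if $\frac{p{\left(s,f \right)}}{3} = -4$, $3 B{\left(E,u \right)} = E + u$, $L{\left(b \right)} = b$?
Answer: $\frac{613322}{27} \approx 22716.0$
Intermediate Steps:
$B{\left(E,u \right)} = \frac{E}{3} + \frac{u}{3}$ ($B{\left(E,u \right)} = \frac{E + u}{3} = \frac{E}{3} + \frac{u}{3}$)
$p{\left(s,f \right)} = -12$ ($p{\left(s,f \right)} = 3 \left(-4\right) = -12$)
$o = - \frac{2}{27}$ ($o = -1 + \frac{\left(1 + \left(\frac{1}{3} \cdot 3 + \frac{1}{3} \left(-1\right)\right)\right)^{2}}{3} = -1 + \frac{\left(1 + \left(1 - \frac{1}{3}\right)\right)^{2}}{3} = -1 + \frac{\left(1 + \frac{2}{3}\right)^{2}}{3} = -1 + \frac{\left(\frac{5}{3}\right)^{2}}{3} = -1 + \frac{1}{3} \cdot \frac{25}{9} = -1 + \frac{25}{27} = - \frac{2}{27} \approx -0.074074$)
$m{\left(n,W \right)} = - \frac{2}{27} - 12 W n$ ($m{\left(n,W \right)} = - 12 n W - \frac{2}{27} = - 12 W n - \frac{2}{27} = - \frac{2}{27} - 12 W n$)
$- 481 m{\left(-2,L{\left(-2 \right)} \right)} - 408 = - 481 \left(- \frac{2}{27} - \left(-24\right) \left(-2\right)\right) - 408 = - 481 \left(- \frac{2}{27} - 48\right) - 408 = \left(-481\right) \left(- \frac{1298}{27}\right) - 408 = \frac{624338}{27} - 408 = \frac{613322}{27}$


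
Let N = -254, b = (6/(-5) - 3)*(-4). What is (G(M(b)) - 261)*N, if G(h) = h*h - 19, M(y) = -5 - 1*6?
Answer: 40386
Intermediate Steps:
b = 84/5 (b = (6*(-⅕) - 3)*(-4) = (-6/5 - 3)*(-4) = -21/5*(-4) = 84/5 ≈ 16.800)
M(y) = -11 (M(y) = -5 - 6 = -11)
G(h) = -19 + h² (G(h) = h² - 19 = -19 + h²)
(G(M(b)) - 261)*N = ((-19 + (-11)²) - 261)*(-254) = ((-19 + 121) - 261)*(-254) = (102 - 261)*(-254) = -159*(-254) = 40386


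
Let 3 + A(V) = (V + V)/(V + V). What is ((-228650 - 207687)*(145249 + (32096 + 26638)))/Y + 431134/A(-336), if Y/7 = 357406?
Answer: -628319904685/2501842 ≈ -2.5114e+5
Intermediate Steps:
Y = 2501842 (Y = 7*357406 = 2501842)
A(V) = -2 (A(V) = -3 + (V + V)/(V + V) = -3 + (2*V)/((2*V)) = -3 + (2*V)*(1/(2*V)) = -3 + 1 = -2)
((-228650 - 207687)*(145249 + (32096 + 26638)))/Y + 431134/A(-336) = ((-228650 - 207687)*(145249 + (32096 + 26638)))/2501842 + 431134/(-2) = -436337*(145249 + 58734)*(1/2501842) + 431134*(-½) = -436337*203983*(1/2501842) - 215567 = -89005330271*1/2501842 - 215567 = -89005330271/2501842 - 215567 = -628319904685/2501842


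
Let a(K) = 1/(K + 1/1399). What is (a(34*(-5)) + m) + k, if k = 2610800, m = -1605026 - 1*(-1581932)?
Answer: 615431528875/237829 ≈ 2.5877e+6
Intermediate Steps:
m = -23094 (m = -1605026 + 1581932 = -23094)
a(K) = 1/(1/1399 + K) (a(K) = 1/(K + 1/1399) = 1/(1/1399 + K))
(a(34*(-5)) + m) + k = (1399/(1 + 1399*(34*(-5))) - 23094) + 2610800 = (1399/(1 + 1399*(-170)) - 23094) + 2610800 = (1399/(1 - 237830) - 23094) + 2610800 = (1399/(-237829) - 23094) + 2610800 = (1399*(-1/237829) - 23094) + 2610800 = (-1399/237829 - 23094) + 2610800 = -5492424325/237829 + 2610800 = 615431528875/237829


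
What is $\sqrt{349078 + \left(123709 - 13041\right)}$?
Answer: $\sqrt{459746} \approx 678.05$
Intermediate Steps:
$\sqrt{349078 + \left(123709 - 13041\right)} = \sqrt{349078 + 110668} = \sqrt{459746}$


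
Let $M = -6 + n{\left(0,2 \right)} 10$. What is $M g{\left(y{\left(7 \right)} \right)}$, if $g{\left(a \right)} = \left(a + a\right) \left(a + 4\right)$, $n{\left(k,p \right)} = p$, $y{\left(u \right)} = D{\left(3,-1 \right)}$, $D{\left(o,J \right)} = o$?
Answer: $588$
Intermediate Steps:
$y{\left(u \right)} = 3$
$g{\left(a \right)} = 2 a \left(4 + a\right)$
$M = 14$ ($M = -6 + 2 \cdot 10 = -6 + 20 = 14$)
$M g{\left(y{\left(7 \right)} \right)} = 14 \cdot 2 \cdot 3 \left(4 + 3\right) = 14 \cdot 2 \cdot 3 \cdot 7 = 14 \cdot 42 = 588$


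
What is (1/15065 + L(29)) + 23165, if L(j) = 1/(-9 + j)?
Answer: 1395925917/60260 ≈ 23165.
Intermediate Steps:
(1/15065 + L(29)) + 23165 = (1/15065 + 1/(-9 + 29)) + 23165 = (1/15065 + 1/20) + 23165 = 3017/60260 + 23165 = 1395925917/60260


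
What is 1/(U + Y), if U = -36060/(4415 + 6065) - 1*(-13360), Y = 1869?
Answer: 524/7978193 ≈ 6.5679e-5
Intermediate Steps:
U = 6998837/524 (U = -36060/10480 + 13360 = -36060*1/10480 + 13360 = -1803/524 + 13360 = 6998837/524 ≈ 13357.)
1/(U + Y) = 1/(6998837/524 + 1869) = 1/(7978193/524) = 524/7978193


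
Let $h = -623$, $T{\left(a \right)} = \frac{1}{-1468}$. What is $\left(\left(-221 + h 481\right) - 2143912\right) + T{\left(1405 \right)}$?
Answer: $- \frac{3587492529}{1468} \approx -2.4438 \cdot 10^{6}$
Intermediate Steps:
$T{\left(a \right)} = - \frac{1}{1468}$
$\left(\left(-221 + h 481\right) - 2143912\right) + T{\left(1405 \right)} = \left(\left(-221 - 299663\right) - 2143912\right) - \frac{1}{1468} = \left(-299884 - 2143912\right) - \frac{1}{1468} = -2443796 - \frac{1}{1468} = - \frac{3587492529}{1468}$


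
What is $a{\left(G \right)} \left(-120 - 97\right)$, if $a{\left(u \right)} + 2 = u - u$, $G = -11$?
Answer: $434$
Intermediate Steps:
$a{\left(u \right)} = -2$ ($a{\left(u \right)} = -2 + \left(u - u\right) = -2 + 0 = -2$)
$a{\left(G \right)} \left(-120 - 97\right) = - 2 \left(-120 - 97\right) = \left(-2\right) \left(-217\right) = 434$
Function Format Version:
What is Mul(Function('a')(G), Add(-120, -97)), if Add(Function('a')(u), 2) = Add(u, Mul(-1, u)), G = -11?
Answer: 434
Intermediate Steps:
Function('a')(u) = -2 (Function('a')(u) = Add(-2, Add(u, Mul(-1, u))) = Add(-2, 0) = -2)
Mul(Function('a')(G), Add(-120, -97)) = Mul(-2, Add(-120, -97)) = Mul(-2, -217) = 434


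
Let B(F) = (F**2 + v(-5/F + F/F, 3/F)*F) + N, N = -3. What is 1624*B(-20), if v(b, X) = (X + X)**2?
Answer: 3209024/5 ≈ 6.4181e+5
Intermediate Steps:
v(b, X) = 4*X**2 (v(b, X) = (2*X)**2 = 4*X**2)
B(F) = -3 + F**2 + 36/F (B(F) = (F**2 + (4*(3/F)**2)*F) - 3 = (F**2 + (4*(9/F**2))*F) - 3 = (F**2 + (36/F**2)*F) - 3 = (F**2 + 36/F) - 3 = -3 + F**2 + 36/F)
1624*B(-20) = 1624*(-3 + (-20)**2 + 36/(-20)) = 1624*(-3 + 400 + 36*(-1/20)) = 1624*(-3 + 400 - 9/5) = 1624*(1976/5) = 3209024/5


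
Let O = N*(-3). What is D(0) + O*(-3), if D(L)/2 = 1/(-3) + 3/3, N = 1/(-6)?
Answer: -⅙ ≈ -0.16667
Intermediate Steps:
N = -⅙ (N = 1*(-⅙) = -⅙ ≈ -0.16667)
O = ½ (O = -⅙*(-3) = ½ ≈ 0.50000)
D(L) = 4/3 (D(L) = 2*(1/(-3) + 3/3) = 2*(1*(-⅓) + 3*(⅓)) = 2*(-⅓ + 1) = 2*(⅔) = 4/3)
D(0) + O*(-3) = 4/3 + (½)*(-3) = 4/3 - 3/2 = -⅙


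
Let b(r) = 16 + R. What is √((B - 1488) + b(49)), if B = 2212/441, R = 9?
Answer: I*√642971/21 ≈ 38.184*I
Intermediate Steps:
b(r) = 25 (b(r) = 16 + 9 = 25)
B = 316/63 (B = 2212*(1/441) = 316/63 ≈ 5.0159)
√((B - 1488) + b(49)) = √((316/63 - 1488) + 25) = √(-93428/63 + 25) = √(-91853/63) = I*√642971/21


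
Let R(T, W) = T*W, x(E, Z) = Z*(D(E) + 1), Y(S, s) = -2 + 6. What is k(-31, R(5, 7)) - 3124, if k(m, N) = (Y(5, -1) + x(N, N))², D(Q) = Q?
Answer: 1594572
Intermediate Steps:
Y(S, s) = 4
x(E, Z) = Z*(1 + E) (x(E, Z) = Z*(E + 1) = Z*(1 + E))
k(m, N) = (4 + N*(1 + N))²
k(-31, R(5, 7)) - 3124 = (4 + (5*7)*(1 + 5*7))² - 3124 = (4 + 35*(1 + 35))² - 3124 = (4 + 35*36)² - 3124 = (4 + 1260)² - 3124 = 1264² - 3124 = 1597696 - 3124 = 1594572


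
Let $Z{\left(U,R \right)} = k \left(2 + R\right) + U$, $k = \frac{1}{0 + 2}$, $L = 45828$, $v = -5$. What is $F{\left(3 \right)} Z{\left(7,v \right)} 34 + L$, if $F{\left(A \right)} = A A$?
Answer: $47511$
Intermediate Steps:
$k = \frac{1}{2} \approx 0.5$
$Z{\left(U,R \right)} = 1 + U + \frac{R}{2}$ ($Z{\left(U,R \right)} = \frac{2 + R}{2} + U = \left(1 + \frac{R}{2}\right) + U = 1 + U + \frac{R}{2}$)
$F{\left(A \right)} = A^{2}$
$F{\left(3 \right)} Z{\left(7,v \right)} 34 + L = 3^{2} \left(1 + 7 + \frac{1}{2} \left(-5\right)\right) 34 + 45828 = 9 \left(1 + 7 - \frac{5}{2}\right) 34 + 45828 = 9 \cdot \frac{11}{2} \cdot 34 + 45828 = \frac{99}{2} \cdot 34 + 45828 = 1683 + 45828 = 47511$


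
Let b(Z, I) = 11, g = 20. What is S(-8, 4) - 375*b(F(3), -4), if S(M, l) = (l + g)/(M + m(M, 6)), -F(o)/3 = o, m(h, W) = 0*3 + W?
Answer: -4137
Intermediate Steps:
m(h, W) = W (m(h, W) = 0 + W = W)
F(o) = -3*o
S(M, l) = (20 + l)/(6 + M) (S(M, l) = (l + 20)/(M + 6) = (20 + l)/(6 + M))
S(-8, 4) - 375*b(F(3), -4) = (20 + 4)/(6 - 8) - 375*11 = 24/(-2) - 4125 = -½*24 - 4125 = -12 - 4125 = -4137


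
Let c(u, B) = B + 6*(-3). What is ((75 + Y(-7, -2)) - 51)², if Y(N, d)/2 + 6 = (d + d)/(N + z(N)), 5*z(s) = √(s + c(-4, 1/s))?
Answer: 16*(2760*√77 + 90991*I)/(280*√77 + 8399*I) ≈ 172.11 + 4.2099*I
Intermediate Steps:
c(u, B) = -18 + B (c(u, B) = B - 18 = -18 + B)
z(s) = √(-18 + s + 1/s)/5 (z(s) = √(s + (-18 + 1/s))/5 = √(-18 + s + 1/s)/5)
Y(N, d) = -12 + 4*d/(N + √(-18 + N + 1/N)/5) (Y(N, d) = -12 + 2*((d + d)/(N + √(-18 + N + 1/N)/5)) = -12 + 2*((2*d)/(N + √(-18 + N + 1/N)/5)) = -12 + 2*(2*d/(N + √(-18 + N + 1/N)/5)) = -12 + 4*d/(N + √(-18 + N + 1/N)/5))
((75 + Y(-7, -2)) - 51)² = ((75 + 4*(-15*(-7) - 3*√(-18 - 7 + 1/(-7)) + 5*(-2))/(√(-18 - 7 + 1/(-7)) + 5*(-7))) - 51)² = ((75 + 4*(105 - 3*√(-18 - 7 - ⅐) - 10)/(√(-18 - 7 - ⅐) - 35)) - 51)² = ((75 + 4*(105 - 12*I*√77/7 - 10)/(√(-176/7) - 35)) - 51)² = ((75 + 4*(105 - 12*I*√77/7 - 10)/(4*I*√77/7 - 35)) - 51)² = ((75 + 4*(105 - 12*I*√77/7 - 10)/(-35 + 4*I*√77/7)) - 51)² = ((75 + 4*(95 - 12*I*√77/7)/(-35 + 4*I*√77/7)) - 51)² = (24 + 4*(95 - 12*I*√77/7)/(-35 + 4*I*√77/7))²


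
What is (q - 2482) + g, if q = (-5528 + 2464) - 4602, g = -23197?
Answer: -33345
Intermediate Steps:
q = -7666 (q = -3064 - 4602 = -7666)
(q - 2482) + g = (-7666 - 2482) - 23197 = -10148 - 23197 = -33345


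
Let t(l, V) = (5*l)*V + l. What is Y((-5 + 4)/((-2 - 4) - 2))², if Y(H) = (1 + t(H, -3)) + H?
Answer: 25/64 ≈ 0.39063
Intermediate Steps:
t(l, V) = l + 5*V*l (t(l, V) = 5*V*l + l = l + 5*V*l)
Y(H) = 1 - 13*H (Y(H) = (1 + H*(1 + 5*(-3))) + H = (1 + H*(1 - 15)) + H = (1 + H*(-14)) + H = (1 - 14*H) + H = 1 - 13*H)
Y((-5 + 4)/((-2 - 4) - 2))² = (1 - 13*(-5 + 4)/((-2 - 4) - 2))² = (1 - (-13)/(-6 - 2))² = (1 - (-13)/(-8))² = (1 - (-13)*(-1)/8)² = (1 - 13*⅛)² = (1 - 13/8)² = (-5/8)² = 25/64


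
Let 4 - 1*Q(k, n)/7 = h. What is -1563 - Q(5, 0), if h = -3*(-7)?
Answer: -1444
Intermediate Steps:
h = 21
Q(k, n) = -119 (Q(k, n) = 28 - 7*21 = 28 - 147 = -119)
-1563 - Q(5, 0) = -1563 - 1*(-119) = -1563 + 119 = -1444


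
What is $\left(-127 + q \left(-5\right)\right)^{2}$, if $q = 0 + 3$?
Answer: $20164$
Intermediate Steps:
$q = 3$
$\left(-127 + q \left(-5\right)\right)^{2} = \left(-127 + 3 \left(-5\right)\right)^{2} = \left(-127 - 15\right)^{2} = \left(-142\right)^{2} = 20164$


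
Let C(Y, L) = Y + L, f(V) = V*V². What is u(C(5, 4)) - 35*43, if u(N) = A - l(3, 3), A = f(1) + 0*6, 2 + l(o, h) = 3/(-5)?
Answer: -7507/5 ≈ -1501.4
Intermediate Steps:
l(o, h) = -13/5 (l(o, h) = -2 + 3/(-5) = -2 + 3*(-⅕) = -2 - ⅗ = -13/5)
f(V) = V³
A = 1 (A = 1³ + 0*6 = 1 + 0 = 1)
C(Y, L) = L + Y
u(N) = 18/5 (u(N) = 1 - 1*(-13/5) = 1 + 13/5 = 18/5)
u(C(5, 4)) - 35*43 = 18/5 - 35*43 = 18/5 - 1505 = -7507/5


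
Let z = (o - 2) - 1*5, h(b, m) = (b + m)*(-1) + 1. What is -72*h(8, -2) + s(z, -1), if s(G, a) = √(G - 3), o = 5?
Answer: 360 + I*√5 ≈ 360.0 + 2.2361*I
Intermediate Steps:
h(b, m) = 1 - b - m (h(b, m) = (-b - m) + 1 = 1 - b - m)
z = -2 (z = (5 - 2) - 1*5 = 3 - 5 = -2)
s(G, a) = √(-3 + G)
-72*h(8, -2) + s(z, -1) = -72*(1 - 1*8 - 1*(-2)) + √(-3 - 2) = -72*(1 - 8 + 2) + √(-5) = -72*(-5) + I*√5 = 360 + I*√5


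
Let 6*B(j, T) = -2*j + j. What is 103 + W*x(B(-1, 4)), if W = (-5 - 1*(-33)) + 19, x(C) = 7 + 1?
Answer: 479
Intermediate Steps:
B(j, T) = -j/6 (B(j, T) = (-2*j + j)/6 = (-j)/6 = -j/6)
x(C) = 8
W = 47 (W = (-5 + 33) + 19 = 28 + 19 = 47)
103 + W*x(B(-1, 4)) = 103 + 47*8 = 103 + 376 = 479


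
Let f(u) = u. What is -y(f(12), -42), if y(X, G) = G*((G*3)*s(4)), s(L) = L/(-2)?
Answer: 10584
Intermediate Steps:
s(L) = -L/2 (s(L) = L*(-½) = -L/2)
y(X, G) = -6*G² (y(X, G) = G*((G*3)*(-½*4)) = G*((3*G)*(-2)) = G*(-6*G) = -6*G²)
-y(f(12), -42) = -(-6)*(-42)² = -(-6)*1764 = -1*(-10584) = 10584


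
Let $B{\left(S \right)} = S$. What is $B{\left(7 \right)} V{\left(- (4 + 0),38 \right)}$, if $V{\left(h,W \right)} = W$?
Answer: $266$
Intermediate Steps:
$B{\left(7 \right)} V{\left(- (4 + 0),38 \right)} = 7 \cdot 38 = 266$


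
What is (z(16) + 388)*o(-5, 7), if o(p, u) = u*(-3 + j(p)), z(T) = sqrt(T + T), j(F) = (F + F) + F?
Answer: -48888 - 504*sqrt(2) ≈ -49601.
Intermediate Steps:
j(F) = 3*F (j(F) = 2*F + F = 3*F)
z(T) = sqrt(2)*sqrt(T) (z(T) = sqrt(2*T) = sqrt(2)*sqrt(T))
o(p, u) = u*(-3 + 3*p)
(z(16) + 388)*o(-5, 7) = (sqrt(2)*sqrt(16) + 388)*(3*7*(-1 - 5)) = (sqrt(2)*4 + 388)*(3*7*(-6)) = (4*sqrt(2) + 388)*(-126) = (388 + 4*sqrt(2))*(-126) = -48888 - 504*sqrt(2)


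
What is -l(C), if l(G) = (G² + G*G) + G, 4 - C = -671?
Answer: -911925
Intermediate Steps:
C = 675 (C = 4 - 1*(-671) = 4 + 671 = 675)
l(G) = G + 2*G² (l(G) = (G² + G²) + G = 2*G² + G = G + 2*G²)
-l(C) = -675*(1 + 2*675) = -675*(1 + 1350) = -675*1351 = -1*911925 = -911925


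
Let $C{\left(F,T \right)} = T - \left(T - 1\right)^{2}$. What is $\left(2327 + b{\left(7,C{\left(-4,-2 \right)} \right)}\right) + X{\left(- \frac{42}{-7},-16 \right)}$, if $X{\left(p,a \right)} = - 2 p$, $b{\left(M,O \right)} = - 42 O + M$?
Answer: $2784$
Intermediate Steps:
$C{\left(F,T \right)} = T - \left(-1 + T\right)^{2}$
$b{\left(M,O \right)} = M - 42 O$
$\left(2327 + b{\left(7,C{\left(-4,-2 \right)} \right)}\right) + X{\left(- \frac{42}{-7},-16 \right)} = \left(2327 - \left(-7 + 42 \left(-2 - \left(-1 - 2\right)^{2}\right)\right)\right) - 2 \left(- \frac{42}{-7}\right) = \left(2327 - \left(-7 + 42 \left(-2 - \left(-3\right)^{2}\right)\right)\right) - 2 \left(\left(-42\right) \left(- \frac{1}{7}\right)\right) = \left(2327 - \left(-7 + 42 \left(-2 - 9\right)\right)\right) - 12 = \left(2327 + \left(7 - -462\right)\right) - 12 = \left(2327 + \left(7 + 462\right)\right) - 12 = \left(2327 + 469\right) - 12 = 2796 - 12 = 2784$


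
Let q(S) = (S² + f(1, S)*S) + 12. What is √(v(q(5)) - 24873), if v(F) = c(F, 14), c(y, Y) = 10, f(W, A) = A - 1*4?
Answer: 23*I*√47 ≈ 157.68*I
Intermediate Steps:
f(W, A) = -4 + A (f(W, A) = A - 4 = -4 + A)
q(S) = 12 + S² + S*(-4 + S) (q(S) = (S² + (-4 + S)*S) + 12 = (S² + S*(-4 + S)) + 12 = 12 + S² + S*(-4 + S))
v(F) = 10
√(v(q(5)) - 24873) = √(10 - 24873) = √(-24863) = 23*I*√47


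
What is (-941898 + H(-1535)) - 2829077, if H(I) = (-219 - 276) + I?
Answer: -3773005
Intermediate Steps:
H(I) = -495 + I
(-941898 + H(-1535)) - 2829077 = (-941898 + (-495 - 1535)) - 2829077 = (-941898 - 2030) - 2829077 = -943928 - 2829077 = -3773005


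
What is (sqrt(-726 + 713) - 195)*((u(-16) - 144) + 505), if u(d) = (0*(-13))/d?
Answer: -70395 + 361*I*sqrt(13) ≈ -70395.0 + 1301.6*I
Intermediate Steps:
u(d) = 0 (u(d) = 0/d = 0)
(sqrt(-726 + 713) - 195)*((u(-16) - 144) + 505) = (sqrt(-726 + 713) - 195)*((0 - 144) + 505) = (sqrt(-13) - 195)*(-144 + 505) = (I*sqrt(13) - 195)*361 = (-195 + I*sqrt(13))*361 = -70395 + 361*I*sqrt(13)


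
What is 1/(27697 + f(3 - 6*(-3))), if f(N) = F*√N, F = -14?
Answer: 27697/767119693 + 14*√21/767119693 ≈ 3.6189e-5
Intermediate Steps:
f(N) = -14*√N
1/(27697 + f(3 - 6*(-3))) = 1/(27697 - 14*√(3 - 6*(-3))) = 1/(27697 - 14*√(3 + 18)) = 1/(27697 - 14*√21)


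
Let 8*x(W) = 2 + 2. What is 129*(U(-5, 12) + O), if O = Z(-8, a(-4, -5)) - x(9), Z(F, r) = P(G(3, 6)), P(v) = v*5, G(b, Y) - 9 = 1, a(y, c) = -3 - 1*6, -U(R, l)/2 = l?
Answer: 6579/2 ≈ 3289.5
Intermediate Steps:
U(R, l) = -2*l
x(W) = ½ (x(W) = (2 + 2)/8 = (⅛)*4 = ½)
a(y, c) = -9 (a(y, c) = -3 - 6 = -9)
G(b, Y) = 10 (G(b, Y) = 9 + 1 = 10)
P(v) = 5*v
Z(F, r) = 50 (Z(F, r) = 5*10 = 50)
O = 99/2 (O = 50 - 1*½ = 50 - ½ = 99/2 ≈ 49.500)
129*(U(-5, 12) + O) = 129*(-2*12 + 99/2) = 129*(-24 + 99/2) = 129*(51/2) = 6579/2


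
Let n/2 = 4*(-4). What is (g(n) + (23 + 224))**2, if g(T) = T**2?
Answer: 1615441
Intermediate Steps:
n = -32 (n = 2*(4*(-4)) = 2*(-16) = -32)
(g(n) + (23 + 224))**2 = ((-32)**2 + (23 + 224))**2 = (1024 + 247)**2 = 1271**2 = 1615441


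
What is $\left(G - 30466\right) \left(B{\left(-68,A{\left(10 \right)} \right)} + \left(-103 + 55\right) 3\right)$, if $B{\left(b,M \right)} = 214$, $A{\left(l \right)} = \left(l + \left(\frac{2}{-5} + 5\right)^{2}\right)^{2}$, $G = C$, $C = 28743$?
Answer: $-120610$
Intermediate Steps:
$G = 28743$
$A{\left(l \right)} = \left(\frac{529}{25} + l\right)^{2}$ ($A{\left(l \right)} = \left(l + \left(2 \left(- \frac{1}{5}\right) + 5\right)^{2}\right)^{2} = \left(l + \left(- \frac{2}{5} + 5\right)^{2}\right)^{2} = \left(l + \left(\frac{23}{5}\right)^{2}\right)^{2} = \left(l + \frac{529}{25}\right)^{2} = \left(\frac{529}{25} + l\right)^{2}$)
$\left(G - 30466\right) \left(B{\left(-68,A{\left(10 \right)} \right)} + \left(-103 + 55\right) 3\right) = \left(28743 - 30466\right) \left(214 + \left(-103 + 55\right) 3\right) = - 1723 \left(214 - 144\right) = \left(-1723\right) 70 = -120610$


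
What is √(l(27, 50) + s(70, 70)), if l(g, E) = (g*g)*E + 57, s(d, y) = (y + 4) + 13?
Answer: 3*√4066 ≈ 191.30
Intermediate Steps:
s(d, y) = 17 + y (s(d, y) = (4 + y) + 13 = 17 + y)
l(g, E) = 57 + E*g² (l(g, E) = g²*E + 57 = E*g² + 57 = 57 + E*g²)
√(l(27, 50) + s(70, 70)) = √((57 + 50*27²) + (17 + 70)) = √((57 + 50*729) + 87) = √((57 + 36450) + 87) = √(36507 + 87) = √36594 = 3*√4066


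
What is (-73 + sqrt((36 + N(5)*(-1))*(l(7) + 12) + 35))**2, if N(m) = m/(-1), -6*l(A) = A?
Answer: 34849/6 - 365*sqrt(690)/3 ≈ 2612.2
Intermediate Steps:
l(A) = -A/6
N(m) = -m (N(m) = m*(-1) = -m)
(-73 + sqrt((36 + N(5)*(-1))*(l(7) + 12) + 35))**2 = (-73 + sqrt((36 - 1*5*(-1))*(-1/6*7 + 12) + 35))**2 = (-73 + sqrt((36 - 5*(-1))*(-7/6 + 12) + 35))**2 = (-73 + sqrt((36 + 5)*(65/6) + 35))**2 = (-73 + sqrt(41*(65/6) + 35))**2 = (-73 + sqrt(2665/6 + 35))**2 = (-73 + sqrt(2875/6))**2 = (-73 + 5*sqrt(690)/6)**2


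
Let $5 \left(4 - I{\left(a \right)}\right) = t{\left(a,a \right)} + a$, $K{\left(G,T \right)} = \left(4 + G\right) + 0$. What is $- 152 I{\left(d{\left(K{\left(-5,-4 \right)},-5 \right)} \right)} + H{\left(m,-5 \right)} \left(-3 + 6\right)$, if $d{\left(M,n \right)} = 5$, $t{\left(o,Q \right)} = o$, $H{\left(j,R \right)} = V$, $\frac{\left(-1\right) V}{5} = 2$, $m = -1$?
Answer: $-334$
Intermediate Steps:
$K{\left(G,T \right)} = 4 + G$
$V = -10$ ($V = \left(-5\right) 2 = -10$)
$H{\left(j,R \right)} = -10$
$I{\left(a \right)} = 4 - \frac{2 a}{5}$ ($I{\left(a \right)} = 4 - \frac{a + a}{5} = 4 - \frac{2 a}{5}$)
$- 152 I{\left(d{\left(K{\left(-5,-4 \right)},-5 \right)} \right)} + H{\left(m,-5 \right)} \left(-3 + 6\right) = - 152 \left(4 - 2\right) - 10 \left(-3 + 6\right) = - 152 \left(4 - 2\right) - 30 = \left(-152\right) 2 - 30 = -304 - 30 = -334$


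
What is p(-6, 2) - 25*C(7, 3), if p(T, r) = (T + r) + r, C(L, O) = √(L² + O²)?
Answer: -2 - 25*√58 ≈ -192.39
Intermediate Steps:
p(T, r) = T + 2*r
p(-6, 2) - 25*C(7, 3) = (-6 + 2*2) - 25*√(7² + 3²) = (-6 + 4) - 25*√(49 + 9) = -2 - 25*√58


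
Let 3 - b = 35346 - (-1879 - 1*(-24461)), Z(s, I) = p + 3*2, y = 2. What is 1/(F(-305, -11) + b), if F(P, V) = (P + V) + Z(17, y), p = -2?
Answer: -1/13073 ≈ -7.6493e-5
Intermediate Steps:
Z(s, I) = 4 (Z(s, I) = -2 + 3*2 = -2 + 6 = 4)
F(P, V) = 4 + P + V (F(P, V) = (P + V) + 4 = 4 + P + V)
b = -12761 (b = 3 - (35346 - (-1879 - 1*(-24461))) = 3 - (35346 - (-1879 + 24461)) = 3 - (35346 - 1*22582) = 3 - (35346 - 22582) = 3 - 1*12764 = 3 - 12764 = -12761)
1/(F(-305, -11) + b) = 1/((4 - 305 - 11) - 12761) = 1/(-312 - 12761) = 1/(-13073) = -1/13073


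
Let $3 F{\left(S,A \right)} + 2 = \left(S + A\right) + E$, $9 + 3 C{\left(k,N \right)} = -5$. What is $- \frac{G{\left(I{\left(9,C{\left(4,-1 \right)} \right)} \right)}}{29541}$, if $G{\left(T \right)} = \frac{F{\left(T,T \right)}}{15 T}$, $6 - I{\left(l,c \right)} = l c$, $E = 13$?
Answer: $- \frac{107}{63808560} \approx -1.6769 \cdot 10^{-6}$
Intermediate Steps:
$C{\left(k,N \right)} = - \frac{14}{3}$ ($C{\left(k,N \right)} = -3 + \frac{1}{3} \left(-5\right) = -3 - \frac{5}{3} = - \frac{14}{3}$)
$I{\left(l,c \right)} = 6 - c l$ ($I{\left(l,c \right)} = 6 - l c = 6 - c l$)
$F{\left(S,A \right)} = \frac{11}{3} + \frac{A}{3} + \frac{S}{3}$ ($F{\left(S,A \right)} = - \frac{2}{3} + \frac{\left(S + A\right) + 13}{3} = - \frac{2}{3} + \frac{\left(A + S\right) + 13}{3} = - \frac{2}{3} + \frac{13 + A + S}{3} = - \frac{2}{3} + \left(\frac{13}{3} + \frac{A}{3} + \frac{S}{3}\right) = \frac{11}{3} + \frac{A}{3} + \frac{S}{3}$)
$G{\left(T \right)} = \frac{\frac{11}{3} + \frac{2 T}{3}}{15 T}$ ($G{\left(T \right)} = \frac{\frac{11}{3} + \frac{T}{3} + \frac{T}{3}}{15 T} = \left(\frac{11}{3} + \frac{2 T}{3}\right) \frac{1}{15 T} = \frac{\frac{11}{3} + \frac{2 T}{3}}{15 T}$)
$- \frac{G{\left(I{\left(9,C{\left(4,-1 \right)} \right)} \right)}}{29541} = - \frac{\frac{1}{45} \frac{1}{6 - \left(- \frac{14}{3}\right) 9} \left(11 + 2 \left(6 - \left(- \frac{14}{3}\right) 9\right)\right)}{29541} = - \frac{\frac{1}{45} \frac{1}{6 + 42} \left(11 + 2 \left(6 + 42\right)\right)}{29541} = - \frac{\frac{1}{45} \cdot \frac{1}{48} \left(11 + 2 \cdot 48\right)}{29541} = - \frac{\frac{1}{45} \cdot \frac{1}{48} \left(11 + 96\right)}{29541} = - \frac{\frac{1}{45} \cdot \frac{1}{48} \cdot 107}{29541} = - \frac{107}{2160 \cdot 29541} = \left(-1\right) \frac{107}{63808560} = - \frac{107}{63808560}$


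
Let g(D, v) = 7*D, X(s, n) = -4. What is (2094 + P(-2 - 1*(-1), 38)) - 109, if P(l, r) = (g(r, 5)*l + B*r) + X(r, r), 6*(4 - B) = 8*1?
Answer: 5449/3 ≈ 1816.3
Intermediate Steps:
B = 8/3 (B = 4 - 4/3 = 8/3 ≈ 2.6667)
P(l, r) = -4 + 8*r/3 + 7*l*r (P(l, r) = ((7*r)*l + 8*r/3) - 4 = (7*l*r + 8*r/3) - 4 = (8*r/3 + 7*l*r) - 4 = -4 + 8*r/3 + 7*l*r)
(2094 + P(-2 - 1*(-1), 38)) - 109 = (2094 + (-4 + (8/3)*38 + 7*(-2 - 1*(-1))*38)) - 109 = (2094 + (-4 + 304/3 + 7*(-2 + 1)*38)) - 109 = (2094 + (-4 + 304/3 + 7*(-1)*38)) - 109 = (2094 + (-4 + 304/3 - 266)) - 109 = (2094 - 506/3) - 109 = 5776/3 - 109 = 5449/3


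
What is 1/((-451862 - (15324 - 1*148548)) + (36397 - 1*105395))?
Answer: -1/387636 ≈ -2.5797e-6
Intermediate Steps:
1/((-451862 - (15324 - 1*148548)) + (36397 - 1*105395)) = 1/((-451862 - (15324 - 148548)) + (36397 - 105395)) = 1/((-451862 - 1*(-133224)) - 68998) = 1/((-451862 + 133224) - 68998) = 1/(-318638 - 68998) = 1/(-387636) = -1/387636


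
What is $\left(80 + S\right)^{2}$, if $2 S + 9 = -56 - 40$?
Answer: $\frac{3025}{4} \approx 756.25$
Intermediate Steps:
$S = - \frac{105}{2}$ ($S = - \frac{9}{2} + \frac{-56 - 40}{2} = - \frac{9}{2} + \frac{1}{2} \left(-96\right) = - \frac{9}{2} - 48 = - \frac{105}{2} \approx -52.5$)
$\left(80 + S\right)^{2} = \left(80 - \frac{105}{2}\right)^{2} = \left(\frac{55}{2}\right)^{2} = \frac{3025}{4}$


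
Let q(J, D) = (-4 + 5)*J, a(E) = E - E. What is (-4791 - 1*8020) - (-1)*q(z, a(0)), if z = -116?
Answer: -12927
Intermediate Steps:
a(E) = 0
q(J, D) = J (q(J, D) = 1*J = J)
(-4791 - 1*8020) - (-1)*q(z, a(0)) = (-4791 - 1*8020) - (-1)*(-116) = (-4791 - 8020) - 1*116 = -12811 - 116 = -12927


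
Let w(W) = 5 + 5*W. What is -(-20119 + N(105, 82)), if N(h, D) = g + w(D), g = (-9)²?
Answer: 19623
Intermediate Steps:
g = 81
N(h, D) = 86 + 5*D (N(h, D) = 81 + (5 + 5*D) = 86 + 5*D)
-(-20119 + N(105, 82)) = -(-20119 + (86 + 5*82)) = -(-20119 + (86 + 410)) = -(-20119 + 496) = -1*(-19623) = 19623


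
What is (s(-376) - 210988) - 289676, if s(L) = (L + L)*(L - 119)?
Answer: -128424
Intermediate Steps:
s(L) = 2*L*(-119 + L) (s(L) = (2*L)*(-119 + L) = 2*L*(-119 + L))
(s(-376) - 210988) - 289676 = (2*(-376)*(-119 - 376) - 210988) - 289676 = (2*(-376)*(-495) - 210988) - 289676 = (372240 - 210988) - 289676 = 161252 - 289676 = -128424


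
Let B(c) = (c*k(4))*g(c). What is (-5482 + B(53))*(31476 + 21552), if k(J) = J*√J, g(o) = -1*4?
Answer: -380634984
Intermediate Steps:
g(o) = -4
k(J) = J^(3/2)
B(c) = -32*c (B(c) = (c*4^(3/2))*(-4) = (c*8)*(-4) = (8*c)*(-4) = -32*c)
(-5482 + B(53))*(31476 + 21552) = (-5482 - 32*53)*(31476 + 21552) = (-5482 - 1696)*53028 = -7178*53028 = -380634984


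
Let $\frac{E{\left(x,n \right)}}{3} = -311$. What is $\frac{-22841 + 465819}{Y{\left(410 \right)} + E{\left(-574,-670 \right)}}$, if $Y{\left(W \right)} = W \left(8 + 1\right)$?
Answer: $\frac{442978}{2757} \approx 160.67$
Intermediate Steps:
$Y{\left(W \right)} = 9 W$ ($Y{\left(W \right)} = W 9 = 9 W$)
$E{\left(x,n \right)} = -933$ ($E{\left(x,n \right)} = 3 \left(-311\right) = -933$)
$\frac{-22841 + 465819}{Y{\left(410 \right)} + E{\left(-574,-670 \right)}} = \frac{-22841 + 465819}{9 \cdot 410 - 933} = \frac{442978}{3690 - 933} = \frac{442978}{2757}$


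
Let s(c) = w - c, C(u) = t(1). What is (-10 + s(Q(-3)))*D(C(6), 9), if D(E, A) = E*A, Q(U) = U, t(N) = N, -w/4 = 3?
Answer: -171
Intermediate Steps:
w = -12 (w = -4*3 = -12)
C(u) = 1
s(c) = -12 - c
D(E, A) = A*E
(-10 + s(Q(-3)))*D(C(6), 9) = (-10 + (-12 - 1*(-3)))*(9*1) = (-10 + (-12 + 3))*9 = (-10 - 9)*9 = -19*9 = -171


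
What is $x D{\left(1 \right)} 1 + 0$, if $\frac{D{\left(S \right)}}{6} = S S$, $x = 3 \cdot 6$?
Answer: $108$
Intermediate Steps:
$x = 18$
$D{\left(S \right)} = 6 S^{2}$ ($D{\left(S \right)} = 6 S S = 6 S^{2}$)
$x D{\left(1 \right)} 1 + 0 = 18 \cdot 6 \cdot 1^{2} \cdot 1 + 0 = 18 \cdot 6 \cdot 1 \cdot 1 + 0 = 18 \cdot 6 \cdot 1 + 0 = 108 \cdot 1 + 0 = 108 + 0 = 108$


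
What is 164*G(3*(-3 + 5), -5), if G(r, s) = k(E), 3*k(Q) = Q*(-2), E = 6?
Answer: -656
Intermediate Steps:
k(Q) = -2*Q/3 (k(Q) = (Q*(-2))/3 = (-2*Q)/3 = -2*Q/3)
G(r, s) = -4 (G(r, s) = -⅔*6 = -4)
164*G(3*(-3 + 5), -5) = 164*(-4) = -656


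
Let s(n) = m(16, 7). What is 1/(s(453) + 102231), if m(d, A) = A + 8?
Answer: 1/102246 ≈ 9.7803e-6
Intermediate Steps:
m(d, A) = 8 + A
s(n) = 15 (s(n) = 8 + 7 = 15)
1/(s(453) + 102231) = 1/(15 + 102231) = 1/102246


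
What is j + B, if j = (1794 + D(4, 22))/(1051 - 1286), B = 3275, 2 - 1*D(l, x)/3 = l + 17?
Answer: 767888/235 ≈ 3267.6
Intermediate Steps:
D(l, x) = -45 - 3*l (D(l, x) = 6 - 3*(l + 17) = 6 - 3*(17 + l) = 6 + (-51 - 3*l) = -45 - 3*l)
j = -1737/235 (j = (1794 + (-45 - 3*4))/(1051 - 1286) = (1794 + (-45 - 12))/(-235) = (1794 - 57)*(-1/235) = 1737*(-1/235) = -1737/235 ≈ -7.3915)
j + B = -1737/235 + 3275 = 767888/235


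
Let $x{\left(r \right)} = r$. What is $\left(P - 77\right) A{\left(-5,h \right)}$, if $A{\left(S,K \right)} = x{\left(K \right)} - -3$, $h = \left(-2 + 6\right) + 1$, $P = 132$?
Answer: $440$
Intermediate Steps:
$h = 5$ ($h = 4 + 1 = 5$)
$A{\left(S,K \right)} = 3 + K$ ($A{\left(S,K \right)} = K - -3 = K + 3 = 3 + K$)
$\left(P - 77\right) A{\left(-5,h \right)} = \left(132 - 77\right) \left(3 + 5\right) = 55 \cdot 8 = 440$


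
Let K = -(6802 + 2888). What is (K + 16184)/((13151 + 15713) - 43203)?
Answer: -6494/14339 ≈ -0.45289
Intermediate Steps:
K = -9690 (K = -1*9690 = -9690)
(K + 16184)/((13151 + 15713) - 43203) = (-9690 + 16184)/((13151 + 15713) - 43203) = 6494/(28864 - 43203) = 6494/(-14339) = 6494*(-1/14339) = -6494/14339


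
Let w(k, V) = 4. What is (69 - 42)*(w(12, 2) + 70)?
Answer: 1998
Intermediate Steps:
(69 - 42)*(w(12, 2) + 70) = (69 - 42)*(4 + 70) = 27*74 = 1998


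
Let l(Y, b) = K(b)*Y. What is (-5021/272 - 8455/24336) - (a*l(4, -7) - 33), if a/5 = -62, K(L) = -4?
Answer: -511534925/103428 ≈ -4945.8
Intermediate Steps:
l(Y, b) = -4*Y
a = -310 (a = 5*(-62) = -310)
(-5021/272 - 8455/24336) - (a*l(4, -7) - 33) = (-5021/272 - 8455/24336) - (-(-1240)*4 - 33) = (-5021*1/272 - 8455*1/24336) - (-310*(-16) - 33) = (-5021/272 - 8455/24336) - (4960 - 33) = -1945169/103428 - 1*4927 = -1945169/103428 - 4927 = -511534925/103428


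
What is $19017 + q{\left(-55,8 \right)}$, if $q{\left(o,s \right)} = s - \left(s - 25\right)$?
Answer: $19042$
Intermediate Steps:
$q{\left(o,s \right)} = 25$ ($q{\left(o,s \right)} = s - \left(s - 25\right) = s - \left(-25 + s\right) = 25$)
$19017 + q{\left(-55,8 \right)} = 19017 + 25 = 19042$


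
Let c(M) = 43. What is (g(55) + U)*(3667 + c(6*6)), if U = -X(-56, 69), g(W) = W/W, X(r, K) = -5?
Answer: 22260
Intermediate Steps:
g(W) = 1
U = 5 (U = -1*(-5) = 5)
(g(55) + U)*(3667 + c(6*6)) = (1 + 5)*(3667 + 43) = 6*3710 = 22260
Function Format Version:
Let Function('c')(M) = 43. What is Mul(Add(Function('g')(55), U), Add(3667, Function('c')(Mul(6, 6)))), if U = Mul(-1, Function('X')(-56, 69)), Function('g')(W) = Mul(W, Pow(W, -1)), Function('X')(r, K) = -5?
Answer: 22260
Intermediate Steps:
Function('g')(W) = 1
U = 5 (U = Mul(-1, -5) = 5)
Mul(Add(Function('g')(55), U), Add(3667, Function('c')(Mul(6, 6)))) = Mul(Add(1, 5), Add(3667, 43)) = Mul(6, 3710) = 22260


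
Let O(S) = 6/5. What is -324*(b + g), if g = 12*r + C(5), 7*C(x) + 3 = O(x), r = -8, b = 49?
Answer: 535896/35 ≈ 15311.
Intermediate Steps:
O(S) = 6/5 (O(S) = 6*(⅕) = 6/5)
C(x) = -9/35 (C(x) = -3/7 + (⅐)*(6/5) = -3/7 + 6/35 = -9/35)
g = -3369/35 (g = 12*(-8) - 9/35 = -96 - 9/35 = -3369/35 ≈ -96.257)
-324*(b + g) = -324*(49 - 3369/35) = -324*(-1654/35) = 535896/35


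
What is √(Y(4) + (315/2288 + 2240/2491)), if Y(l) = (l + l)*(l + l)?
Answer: √132038148446061/1424852 ≈ 8.0645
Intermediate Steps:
Y(l) = 4*l² (Y(l) = (2*l)*(2*l) = 4*l²)
√(Y(4) + (315/2288 + 2240/2491)) = √(4*4² + (315/2288 + 2240/2491)) = √(4*16 + (315*(1/2288) + 2240*(1/2491))) = √(64 + (315/2288 + 2240/2491)) = √(64 + 5909785/5699408) = √(370671897/5699408) = √132038148446061/1424852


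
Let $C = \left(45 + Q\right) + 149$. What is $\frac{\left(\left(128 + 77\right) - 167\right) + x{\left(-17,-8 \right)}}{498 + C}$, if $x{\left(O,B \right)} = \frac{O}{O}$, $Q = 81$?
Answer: $\frac{39}{773} \approx 0.050453$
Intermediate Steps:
$x{\left(O,B \right)} = 1$
$C = 275$ ($C = \left(45 + 81\right) + 149 = 126 + 149 = 275$)
$\frac{\left(\left(128 + 77\right) - 167\right) + x{\left(-17,-8 \right)}}{498 + C} = \frac{\left(\left(128 + 77\right) - 167\right) + 1}{498 + 275} = \frac{\left(205 - 167\right) + 1}{773} = \left(38 + 1\right) \frac{1}{773} = 39 \cdot \frac{1}{773} = \frac{39}{773}$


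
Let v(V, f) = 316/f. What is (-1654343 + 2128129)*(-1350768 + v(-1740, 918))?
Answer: -293748435292244/459 ≈ -6.3998e+11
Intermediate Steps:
(-1654343 + 2128129)*(-1350768 + v(-1740, 918)) = (-1654343 + 2128129)*(-1350768 + 316/918) = 473786*(-1350768 + 316*(1/918)) = 473786*(-1350768 + 158/459) = 473786*(-620002354/459) = -293748435292244/459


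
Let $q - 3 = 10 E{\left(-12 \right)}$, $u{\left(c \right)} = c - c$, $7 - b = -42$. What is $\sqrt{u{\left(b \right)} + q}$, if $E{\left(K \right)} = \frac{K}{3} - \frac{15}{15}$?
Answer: $i \sqrt{47} \approx 6.8557 i$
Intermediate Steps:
$b = 49$ ($b = 7 - -42 = 7 + 42 = 49$)
$E{\left(K \right)} = -1 + \frac{K}{3}$ ($E{\left(K \right)} = K \frac{1}{3} - 1 = \frac{K}{3} - 1 = -1 + \frac{K}{3}$)
$u{\left(c \right)} = 0$
$q = -47$ ($q = 3 + 10 \left(-1 + \frac{1}{3} \left(-12\right)\right) = 3 + 10 \left(-1 - 4\right) = 3 + 10 \left(-5\right) = 3 - 50 = -47$)
$\sqrt{u{\left(b \right)} + q} = \sqrt{0 - 47} = \sqrt{-47} = i \sqrt{47}$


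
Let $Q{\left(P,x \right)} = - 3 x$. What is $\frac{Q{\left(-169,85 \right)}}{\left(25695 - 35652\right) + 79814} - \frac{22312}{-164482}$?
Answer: $\frac{758353237}{5745109537} \approx 0.132$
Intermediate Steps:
$\frac{Q{\left(-169,85 \right)}}{\left(25695 - 35652\right) + 79814} - \frac{22312}{-164482} = \frac{\left(-3\right) 85}{\left(25695 - 35652\right) + 79814} - \frac{22312}{-164482} = - \frac{255}{-9957 + 79814} - - \frac{11156}{82241} = - \frac{255}{69857} + \frac{11156}{82241} = \frac{758353237}{5745109537}$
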